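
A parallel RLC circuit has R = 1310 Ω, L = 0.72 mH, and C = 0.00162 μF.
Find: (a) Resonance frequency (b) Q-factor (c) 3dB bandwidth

Step 1 — Resonance: ω₀ = 1/√(LC) = 1/√(0.00072·1.62e-09) = 9.259e+05 rad/s.
Step 2 — f₀ = ω₀/(2π) = 1.474e+05 Hz.
Step 3 — Parallel Q: Q = R/(ω₀L) = 1310/(9.259e+05·0.00072) = 1.965.
Step 4 — Bandwidth: Δω = ω₀/Q = 4.712e+05 rad/s; BW = Δω/(2π) = 7.5e+04 Hz.

(a) f₀ = 1.474e+05 Hz  (b) Q = 1.965  (c) BW = 7.5e+04 Hz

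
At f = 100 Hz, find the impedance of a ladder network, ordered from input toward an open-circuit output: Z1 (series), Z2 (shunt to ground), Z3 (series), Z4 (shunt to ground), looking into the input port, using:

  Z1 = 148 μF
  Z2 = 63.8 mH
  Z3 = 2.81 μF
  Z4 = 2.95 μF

Step 1 — Angular frequency: ω = 2π·f = 2π·100 = 628.3 rad/s.
Step 2 — Component impedances:
  Z1: Z = 1/(jωC) = -j/(ω·C) = 0 - j10.75 Ω
  Z2: Z = jωL = j·628.3·0.0638 = 0 + j40.09 Ω
  Z3: Z = 1/(jωC) = -j/(ω·C) = 0 - j566.4 Ω
  Z4: Z = 1/(jωC) = -j/(ω·C) = 0 - j539.5 Ω
Step 3 — Ladder network (open output): work backward from the far end, alternating series and parallel combinations. Z_in = 0 + j30.84 Ω = 30.84∠90.0° Ω.

Z = 0 + j30.84 Ω = 30.84∠90.0° Ω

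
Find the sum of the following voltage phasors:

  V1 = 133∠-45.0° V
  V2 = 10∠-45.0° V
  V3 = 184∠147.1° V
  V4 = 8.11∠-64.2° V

Step 1 — Convert each phasor to rectangular form:
  V1 = 133·(cos(-45.0°) + j·sin(-45.0°)) = 94.05 - j94.05 V
  V2 = 10·(cos(-45.0°) + j·sin(-45.0°)) = 7.071 - j7.071 V
  V3 = 184·(cos(147.1°) + j·sin(147.1°)) = -154.5 + j99.94 V
  V4 = 8.11·(cos(-64.2°) + j·sin(-64.2°)) = 3.53 - j7.302 V
Step 2 — Sum components: V_total = -49.84 - j8.474 V.
Step 3 — Convert to polar: |V_total| = 50.56 V, ∠V_total = -170.4°.

V_total = 50.56∠-170.4° V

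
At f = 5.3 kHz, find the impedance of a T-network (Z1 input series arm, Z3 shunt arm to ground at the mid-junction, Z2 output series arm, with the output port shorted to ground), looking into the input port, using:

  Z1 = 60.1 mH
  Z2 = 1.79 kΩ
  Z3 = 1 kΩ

Step 1 — Angular frequency: ω = 2π·f = 2π·5300 = 3.33e+04 rad/s.
Step 2 — Component impedances:
  Z1: Z = jωL = j·3.33e+04·0.0601 = 0 + j2001 Ω
  Z2: Z = R = 1790 Ω
  Z3: Z = R = 1000 Ω
Step 3 — With the output port shorted to ground, the output series arm Z2 runs from the junction to ground; the shunt arm Z3 also runs from the junction to ground. They appear in parallel: Z3 || Z2 = 641.6 Ω.
Step 4 — Series with input arm Z1: Z_in = Z1 + (Z3 || Z2) = 641.6 + j2001 Ω = 2102∠72.2° Ω.

Z = 641.6 + j2001 Ω = 2102∠72.2° Ω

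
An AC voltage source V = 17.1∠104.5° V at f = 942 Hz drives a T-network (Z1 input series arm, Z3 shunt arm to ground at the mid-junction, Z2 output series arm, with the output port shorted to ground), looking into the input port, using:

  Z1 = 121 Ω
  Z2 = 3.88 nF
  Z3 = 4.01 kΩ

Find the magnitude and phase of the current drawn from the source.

Step 1 — Angular frequency: ω = 2π·f = 2π·942 = 5919 rad/s.
Step 2 — Component impedances:
  Z1: Z = R = 121 Ω
  Z2: Z = 1/(jωC) = -j/(ω·C) = 0 - j4.354e+04 Ω
  Z3: Z = R = 4010 Ω
Step 3 — With the output port shorted to ground, the output series arm Z2 runs from the junction to ground; the shunt arm Z3 also runs from the junction to ground. They appear in parallel: Z3 || Z2 = 3976 - j366.2 Ω.
Step 4 — Series with input arm Z1: Z_in = Z1 + (Z3 || Z2) = 4097 - j366.2 Ω = 4114∠-5.1° Ω.
Step 5 — Source phasor: V = 17.1∠104.5° V = -4.281 + j16.56 V.
Step 6 — Ohm's law: I = V / Z_total = (-4.281 + j16.56) / (4097 - j366.2) = -0.001395 + j0.003916 A.
Step 7 — Convert to polar: |I| = 0.004157 A, ∠I = 109.6°.

I = 0.004157∠109.6° A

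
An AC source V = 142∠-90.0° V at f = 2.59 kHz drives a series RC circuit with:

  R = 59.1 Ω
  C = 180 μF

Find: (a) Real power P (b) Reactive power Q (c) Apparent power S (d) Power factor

Step 1 — Angular frequency: ω = 2π·f = 2π·2590 = 1.627e+04 rad/s.
Step 2 — Component impedances:
  R: Z = R = 59.1 Ω
  C: Z = 1/(jωC) = -j/(ω·C) = 0 - j0.3414 Ω
Step 3 — Series combination: Z_total = R + C = 59.1 - j0.3414 Ω = 59.1∠-0.3° Ω.
Step 4 — Source phasor: V = 142∠-90.0° V = 0 - j142 V.
Step 5 — Current: I = V / Z = 0.01388 - j2.403 A = 2.403∠-89.7° A.
Step 6 — Complex power: S = V·I* = 341.2 - j1.971 VA.
Step 7 — Real power: P = Re(S) = 341.2 W.
Step 8 — Reactive power: Q = Im(S) = -1.971 VAR.
Step 9 — Apparent power: |S| = 341.2 VA.
Step 10 — Power factor: PF = P/|S| = 1 (leading).

(a) P = 341.2 W  (b) Q = -1.971 VAR  (c) S = 341.2 VA  (d) PF = 1 (leading)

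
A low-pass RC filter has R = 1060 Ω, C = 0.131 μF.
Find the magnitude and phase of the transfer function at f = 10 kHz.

Step 1 — Angular frequency: ω = 2π·1e+04 = 6.283e+04 rad/s.
Step 2 — Transfer function: H(jω) = 1/(1 + jωRC).
Step 3 — Denominator: 1 + jωRC = 1 + j·6.283e+04·1060·1.31e-07 = 1 + j8.725.
Step 4 — H = 0.01297 - j0.1131.
Step 5 — Magnitude: |H| = 0.1139 (-18.9 dB); phase: φ = -83.5°.

|H| = 0.1139 (-18.9 dB), φ = -83.5°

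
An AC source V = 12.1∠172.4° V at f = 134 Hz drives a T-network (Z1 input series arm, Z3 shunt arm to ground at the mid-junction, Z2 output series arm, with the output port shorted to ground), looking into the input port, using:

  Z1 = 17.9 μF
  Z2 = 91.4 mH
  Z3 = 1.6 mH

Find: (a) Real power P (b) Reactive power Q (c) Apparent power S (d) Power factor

Step 1 — Angular frequency: ω = 2π·f = 2π·134 = 841.9 rad/s.
Step 2 — Component impedances:
  Z1: Z = 1/(jωC) = -j/(ω·C) = 0 - j66.35 Ω
  Z2: Z = jωL = j·841.9·0.0914 = 0 + j76.95 Ω
  Z3: Z = jωL = j·841.9·0.0016 = 0 + j1.347 Ω
Step 3 — With the output port shorted to ground, the output series arm Z2 runs from the junction to ground; the shunt arm Z3 also runs from the junction to ground. They appear in parallel: Z3 || Z2 = 0 + j1.324 Ω.
Step 4 — Series with input arm Z1: Z_in = Z1 + (Z3 || Z2) = 0 - j65.03 Ω = 65.03∠-90.0° Ω.
Step 5 — Source phasor: V = 12.1∠172.4° V = -11.99 + j1.6 V.
Step 6 — Current: I = V / Z = -0.02461 - j0.1844 A = 0.1861∠-97.6° A.
Step 7 — Complex power: S = V·I* = 0 - j2.251 VA.
Step 8 — Real power: P = Re(S) = 0 W.
Step 9 — Reactive power: Q = Im(S) = -2.251 VAR.
Step 10 — Apparent power: |S| = 2.251 VA.
Step 11 — Power factor: PF = P/|S| = 0 (leading).

(a) P = 0 W  (b) Q = -2.251 VAR  (c) S = 2.251 VA  (d) PF = 0 (leading)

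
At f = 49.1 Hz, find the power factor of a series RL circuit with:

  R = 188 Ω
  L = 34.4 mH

Step 1 — Angular frequency: ω = 2π·f = 2π·49.1 = 308.5 rad/s.
Step 2 — Component impedances:
  R: Z = R = 188 Ω
  L: Z = jωL = j·308.5·0.0344 = 0 + j10.61 Ω
Step 3 — Series combination: Z_total = R + L = 188 + j10.61 Ω = 188.3∠3.2° Ω.
Step 4 — Power factor: PF = cos(φ) = Re(Z)/|Z| = 188/188.3 = 0.9984.
Step 5 — Type: Im(Z) = 10.61 ⇒ lagging (phase φ = 3.2°).

PF = 0.9984 (lagging, φ = 3.2°)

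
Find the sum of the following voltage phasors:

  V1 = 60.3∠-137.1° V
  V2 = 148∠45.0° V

Step 1 — Convert each phasor to rectangular form:
  V1 = 60.3·(cos(-137.1°) + j·sin(-137.1°)) = -44.17 - j41.05 V
  V2 = 148·(cos(45.0°) + j·sin(45.0°)) = 104.7 + j104.7 V
Step 2 — Sum components: V_total = 60.48 + j63.6 V.
Step 3 — Convert to polar: |V_total| = 87.77 V, ∠V_total = 46.4°.

V_total = 87.77∠46.4° V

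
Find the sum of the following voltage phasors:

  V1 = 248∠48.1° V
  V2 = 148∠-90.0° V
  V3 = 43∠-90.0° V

Step 1 — Convert each phasor to rectangular form:
  V1 = 248·(cos(48.1°) + j·sin(48.1°)) = 165.6 + j184.6 V
  V2 = 148·(cos(-90.0°) + j·sin(-90.0°)) = 0 - j148 V
  V3 = 43·(cos(-90.0°) + j·sin(-90.0°)) = 0 - j43 V
Step 2 — Sum components: V_total = 165.6 - j6.411 V.
Step 3 — Convert to polar: |V_total| = 165.7 V, ∠V_total = -2.2°.

V_total = 165.7∠-2.2° V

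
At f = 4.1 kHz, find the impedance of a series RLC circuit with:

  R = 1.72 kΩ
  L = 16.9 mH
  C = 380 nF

Step 1 — Angular frequency: ω = 2π·f = 2π·4100 = 2.576e+04 rad/s.
Step 2 — Component impedances:
  R: Z = R = 1720 Ω
  L: Z = jωL = j·2.576e+04·0.0169 = 0 + j435.4 Ω
  C: Z = 1/(jωC) = -j/(ω·C) = 0 - j102.2 Ω
Step 3 — Series combination: Z_total = R + L + C = 1720 + j333.2 Ω = 1752∠11.0° Ω.

Z = 1720 + j333.2 Ω = 1752∠11.0° Ω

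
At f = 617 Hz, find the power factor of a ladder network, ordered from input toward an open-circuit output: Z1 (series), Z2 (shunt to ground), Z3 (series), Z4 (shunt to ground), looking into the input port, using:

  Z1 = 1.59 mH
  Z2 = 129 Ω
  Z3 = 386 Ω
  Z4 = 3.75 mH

Step 1 — Angular frequency: ω = 2π·f = 2π·617 = 3877 rad/s.
Step 2 — Component impedances:
  Z1: Z = jωL = j·3877·0.00159 = 0 + j6.164 Ω
  Z2: Z = R = 129 Ω
  Z3: Z = R = 386 Ω
  Z4: Z = jωL = j·3877·0.00375 = 0 + j14.54 Ω
Step 3 — Ladder network (open output): work backward from the far end, alternating series and parallel combinations. Z_in = 96.71 + j7.075 Ω = 96.97∠4.2° Ω.
Step 4 — Power factor: PF = cos(φ) = Re(Z)/|Z| = 96.71/96.97 = 0.9973.
Step 5 — Type: Im(Z) = 7.075 ⇒ lagging (phase φ = 4.2°).

PF = 0.9973 (lagging, φ = 4.2°)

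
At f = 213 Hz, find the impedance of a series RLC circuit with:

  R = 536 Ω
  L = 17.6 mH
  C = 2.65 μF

Step 1 — Angular frequency: ω = 2π·f = 2π·213 = 1338 rad/s.
Step 2 — Component impedances:
  R: Z = R = 536 Ω
  L: Z = jωL = j·1338·0.0176 = 0 + j23.55 Ω
  C: Z = 1/(jωC) = -j/(ω·C) = 0 - j282 Ω
Step 3 — Series combination: Z_total = R + L + C = 536 - j258.4 Ω = 595∠-25.7° Ω.

Z = 536 - j258.4 Ω = 595∠-25.7° Ω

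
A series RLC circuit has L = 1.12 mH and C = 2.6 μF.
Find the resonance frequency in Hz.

Step 1 — Resonance condition Im(Z)=0 gives ω₀ = 1/√(LC).
Step 2 — ω₀ = 1/√(0.00112·2.6e-06) = 1.853e+04 rad/s.
Step 3 — f₀ = ω₀/(2π) = 2949 Hz.

f₀ = 2949 Hz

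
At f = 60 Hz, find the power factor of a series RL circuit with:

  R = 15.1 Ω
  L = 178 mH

Step 1 — Angular frequency: ω = 2π·f = 2π·60 = 377 rad/s.
Step 2 — Component impedances:
  R: Z = R = 15.1 Ω
  L: Z = jωL = j·377·0.178 = 0 + j67.1 Ω
Step 3 — Series combination: Z_total = R + L = 15.1 + j67.1 Ω = 68.78∠77.3° Ω.
Step 4 — Power factor: PF = cos(φ) = Re(Z)/|Z| = 15.1/68.78 = 0.2195.
Step 5 — Type: Im(Z) = 67.1 ⇒ lagging (phase φ = 77.3°).

PF = 0.2195 (lagging, φ = 77.3°)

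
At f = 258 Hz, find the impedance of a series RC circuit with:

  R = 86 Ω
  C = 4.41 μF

Step 1 — Angular frequency: ω = 2π·f = 2π·258 = 1621 rad/s.
Step 2 — Component impedances:
  R: Z = R = 86 Ω
  C: Z = 1/(jωC) = -j/(ω·C) = 0 - j139.9 Ω
Step 3 — Series combination: Z_total = R + C = 86 - j139.9 Ω = 164.2∠-58.4° Ω.

Z = 86 - j139.9 Ω = 164.2∠-58.4° Ω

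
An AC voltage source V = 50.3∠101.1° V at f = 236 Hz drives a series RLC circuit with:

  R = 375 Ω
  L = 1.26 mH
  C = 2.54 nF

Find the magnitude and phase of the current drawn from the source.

Step 1 — Angular frequency: ω = 2π·f = 2π·236 = 1483 rad/s.
Step 2 — Component impedances:
  R: Z = R = 375 Ω
  L: Z = jωL = j·1483·0.00126 = 0 + j1.868 Ω
  C: Z = 1/(jωC) = -j/(ω·C) = 0 - j2.655e+05 Ω
Step 3 — Series combination: Z_total = R + L + C = 375 - j2.655e+05 Ω = 2.655e+05∠-89.9° Ω.
Step 4 — Source phasor: V = 50.3∠101.1° V = -9.684 + j49.36 V.
Step 5 — Ohm's law: I = V / Z_total = (-9.684 + j49.36) / (375 - j2.655e+05) = -0.000186 - j3.621e-05 A.
Step 6 — Convert to polar: |I| = 0.0001895 A, ∠I = -169.0°.

I = 0.0001895∠-169.0° A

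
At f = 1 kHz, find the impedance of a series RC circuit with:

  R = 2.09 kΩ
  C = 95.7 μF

Step 1 — Angular frequency: ω = 2π·f = 2π·1000 = 6283 rad/s.
Step 2 — Component impedances:
  R: Z = R = 2090 Ω
  C: Z = 1/(jωC) = -j/(ω·C) = 0 - j1.663 Ω
Step 3 — Series combination: Z_total = R + C = 2090 - j1.663 Ω = 2090∠-0.0° Ω.

Z = 2090 - j1.663 Ω = 2090∠-0.0° Ω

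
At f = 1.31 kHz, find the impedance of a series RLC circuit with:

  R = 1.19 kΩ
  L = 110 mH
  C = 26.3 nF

Step 1 — Angular frequency: ω = 2π·f = 2π·1310 = 8231 rad/s.
Step 2 — Component impedances:
  R: Z = R = 1190 Ω
  L: Z = jωL = j·8231·0.11 = 0 + j905.4 Ω
  C: Z = 1/(jωC) = -j/(ω·C) = 0 - j4619 Ω
Step 3 — Series combination: Z_total = R + L + C = 1190 - j3714 Ω = 3900∠-72.2° Ω.

Z = 1190 - j3714 Ω = 3900∠-72.2° Ω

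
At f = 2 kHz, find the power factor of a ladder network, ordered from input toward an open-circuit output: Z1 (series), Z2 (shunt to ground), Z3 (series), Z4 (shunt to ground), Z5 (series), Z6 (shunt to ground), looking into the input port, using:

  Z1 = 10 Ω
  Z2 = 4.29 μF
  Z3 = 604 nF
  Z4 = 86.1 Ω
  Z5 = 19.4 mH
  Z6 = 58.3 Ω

Step 1 — Angular frequency: ω = 2π·f = 2π·2000 = 1.257e+04 rad/s.
Step 2 — Component impedances:
  Z1: Z = R = 10 Ω
  Z2: Z = 1/(jωC) = -j/(ω·C) = 0 - j18.55 Ω
  Z3: Z = 1/(jωC) = -j/(ω·C) = 0 - j131.8 Ω
  Z4: Z = R = 86.1 Ω
  Z5: Z = jωL = j·1.257e+04·0.0194 = 0 + j243.8 Ω
  Z6: Z = R = 58.3 Ω
Step 3 — Ladder network (open output): work backward from the far end, alternating series and parallel combinations. Z_in = 11.16 - j16.52 Ω = 19.93∠-56.0° Ω.
Step 4 — Power factor: PF = cos(φ) = Re(Z)/|Z| = 11.158/19.932 = 0.5598.
Step 5 — Type: Im(Z) = -16.52 ⇒ leading (phase φ = -56.0°).

PF = 0.5598 (leading, φ = -56.0°)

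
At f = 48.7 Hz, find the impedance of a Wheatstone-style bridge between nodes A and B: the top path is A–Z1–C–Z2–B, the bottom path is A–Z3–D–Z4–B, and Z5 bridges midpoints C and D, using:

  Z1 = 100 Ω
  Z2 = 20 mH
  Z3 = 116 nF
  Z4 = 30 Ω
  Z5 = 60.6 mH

Step 1 — Angular frequency: ω = 2π·f = 2π·48.7 = 306 rad/s.
Step 2 — Component impedances:
  Z1: Z = R = 100 Ω
  Z2: Z = jωL = j·306·0.02 = 0 + j6.12 Ω
  Z3: Z = 1/(jωC) = -j/(ω·C) = 0 - j2.817e+04 Ω
  Z4: Z = R = 30 Ω
  Z5: Z = jωL = j·306·0.0606 = 0 + j18.54 Ω
Step 3 — Bridge requires nodal analysis (the Z5 bridge couples midpoints C and D, so the two paths cannot be reduced to a simple series/parallel combination). Setting node B to ground and injecting 1 A at node A, the 3-node admittance system at A, C, D solves to V_A = Z_AB = 100.8 + j5.168 Ω = 100.9∠2.9° Ω.

Z = 100.8 + j5.168 Ω = 100.9∠2.9° Ω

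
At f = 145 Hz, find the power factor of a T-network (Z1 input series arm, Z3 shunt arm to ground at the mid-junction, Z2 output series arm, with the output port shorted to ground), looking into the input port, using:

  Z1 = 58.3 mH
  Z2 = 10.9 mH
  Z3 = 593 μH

Step 1 — Angular frequency: ω = 2π·f = 2π·145 = 911.1 rad/s.
Step 2 — Component impedances:
  Z1: Z = jωL = j·911.1·0.0583 = 0 + j53.11 Ω
  Z2: Z = jωL = j·911.1·0.0109 = 0 + j9.931 Ω
  Z3: Z = jωL = j·911.1·0.000593 = 0 + j0.5403 Ω
Step 3 — With the output port shorted to ground, the output series arm Z2 runs from the junction to ground; the shunt arm Z3 also runs from the junction to ground. They appear in parallel: Z3 || Z2 = 0 + j0.5124 Ω.
Step 4 — Series with input arm Z1: Z_in = Z1 + (Z3 || Z2) = 0 + j53.63 Ω = 53.63∠90.0° Ω.
Step 5 — Power factor: PF = cos(φ) = Re(Z)/|Z| = 0/53.63 = 0.
Step 6 — Type: Im(Z) = 53.63 ⇒ lagging (phase φ = 90.0°).

PF = 0 (lagging, φ = 90.0°)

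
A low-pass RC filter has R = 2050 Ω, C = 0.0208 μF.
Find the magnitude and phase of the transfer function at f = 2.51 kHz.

Step 1 — Angular frequency: ω = 2π·2510 = 1.577e+04 rad/s.
Step 2 — Transfer function: H(jω) = 1/(1 + jωRC).
Step 3 — Denominator: 1 + jωRC = 1 + j·1.577e+04·2050·2.08e-08 = 1 + j0.6725.
Step 4 — H = 0.6886 - j0.4631.
Step 5 — Magnitude: |H| = 0.8298 (-1.6 dB); phase: φ = -33.9°.

|H| = 0.8298 (-1.6 dB), φ = -33.9°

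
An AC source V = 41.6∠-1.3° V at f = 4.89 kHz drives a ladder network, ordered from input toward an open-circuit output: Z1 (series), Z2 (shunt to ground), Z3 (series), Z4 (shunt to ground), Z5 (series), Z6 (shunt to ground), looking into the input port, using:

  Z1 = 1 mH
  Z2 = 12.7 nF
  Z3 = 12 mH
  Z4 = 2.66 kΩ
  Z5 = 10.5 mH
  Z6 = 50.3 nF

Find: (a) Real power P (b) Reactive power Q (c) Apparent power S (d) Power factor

Step 1 — Angular frequency: ω = 2π·f = 2π·4890 = 3.072e+04 rad/s.
Step 2 — Component impedances:
  Z1: Z = jωL = j·3.072e+04·0.001 = 0 + j30.72 Ω
  Z2: Z = 1/(jωC) = -j/(ω·C) = 0 - j2563 Ω
  Z3: Z = jωL = j·3.072e+04·0.012 = 0 + j368.7 Ω
  Z4: Z = R = 2660 Ω
  Z5: Z = jωL = j·3.072e+04·0.0105 = 0 + j322.6 Ω
  Z6: Z = 1/(jωC) = -j/(ω·C) = 0 - j647.1 Ω
Step 3 — Ladder network (open output): work backward from the far end, alternating series and parallel combinations. Z_in = 40.52 + j80.06 Ω = 89.73∠63.2° Ω.
Step 4 — Source phasor: V = 41.6∠-1.3° V = 41.59 - j0.9438 V.
Step 5 — Current: I = V / Z = 0.1999 - j0.4183 A = 0.4636∠-64.5° A.
Step 6 — Complex power: S = V·I* = 8.71 + j17.21 VA.
Step 7 — Real power: P = Re(S) = 8.71 W.
Step 8 — Reactive power: Q = Im(S) = 17.21 VAR.
Step 9 — Apparent power: |S| = 19.29 VA.
Step 10 — Power factor: PF = P/|S| = 0.4516 (lagging).

(a) P = 8.71 W  (b) Q = 17.21 VAR  (c) S = 19.29 VA  (d) PF = 0.4516 (lagging)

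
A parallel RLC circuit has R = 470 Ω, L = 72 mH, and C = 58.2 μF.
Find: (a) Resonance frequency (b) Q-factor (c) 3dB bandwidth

Step 1 — Resonance: ω₀ = 1/√(LC) = 1/√(0.072·5.82e-05) = 488.5 rad/s.
Step 2 — f₀ = ω₀/(2π) = 77.75 Hz.
Step 3 — Parallel Q: Q = R/(ω₀L) = 470/(488.5·0.072) = 13.36.
Step 4 — Bandwidth: Δω = ω₀/Q = 36.56 rad/s; BW = Δω/(2π) = 5.818 Hz.

(a) f₀ = 77.75 Hz  (b) Q = 13.36  (c) BW = 5.818 Hz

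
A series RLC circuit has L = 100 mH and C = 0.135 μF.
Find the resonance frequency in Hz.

Step 1 — Resonance condition Im(Z)=0 gives ω₀ = 1/√(LC).
Step 2 — ω₀ = 1/√(0.1·1.35e-07) = 8607 rad/s.
Step 3 — f₀ = ω₀/(2π) = 1370 Hz.

f₀ = 1370 Hz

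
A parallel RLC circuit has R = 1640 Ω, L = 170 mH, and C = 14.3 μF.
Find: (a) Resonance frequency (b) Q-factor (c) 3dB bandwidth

Step 1 — Resonance: ω₀ = 1/√(LC) = 1/√(0.17·1.43e-05) = 641.4 rad/s.
Step 2 — f₀ = ω₀/(2π) = 102.1 Hz.
Step 3 — Parallel Q: Q = R/(ω₀L) = 1640/(641.4·0.17) = 15.04.
Step 4 — Bandwidth: Δω = ω₀/Q = 42.64 rad/s; BW = Δω/(2π) = 6.786 Hz.

(a) f₀ = 102.1 Hz  (b) Q = 15.04  (c) BW = 6.786 Hz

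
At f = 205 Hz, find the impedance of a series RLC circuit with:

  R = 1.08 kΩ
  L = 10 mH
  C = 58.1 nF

Step 1 — Angular frequency: ω = 2π·f = 2π·205 = 1288 rad/s.
Step 2 — Component impedances:
  R: Z = R = 1080 Ω
  L: Z = jωL = j·1288·0.01 = 0 + j12.88 Ω
  C: Z = 1/(jωC) = -j/(ω·C) = 0 - j1.336e+04 Ω
Step 3 — Series combination: Z_total = R + L + C = 1080 - j1.335e+04 Ω = 1.339e+04∠-85.4° Ω.

Z = 1080 - j1.335e+04 Ω = 1.339e+04∠-85.4° Ω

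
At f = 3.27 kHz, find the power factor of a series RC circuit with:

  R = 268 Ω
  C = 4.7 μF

Step 1 — Angular frequency: ω = 2π·f = 2π·3270 = 2.055e+04 rad/s.
Step 2 — Component impedances:
  R: Z = R = 268 Ω
  C: Z = 1/(jωC) = -j/(ω·C) = 0 - j10.36 Ω
Step 3 — Series combination: Z_total = R + C = 268 - j10.36 Ω = 268.2∠-2.2° Ω.
Step 4 — Power factor: PF = cos(φ) = Re(Z)/|Z| = 268/268.2 = 0.9993.
Step 5 — Type: Im(Z) = -10.36 ⇒ leading (phase φ = -2.2°).

PF = 0.9993 (leading, φ = -2.2°)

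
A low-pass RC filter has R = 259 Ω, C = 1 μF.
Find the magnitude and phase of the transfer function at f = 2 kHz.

Step 1 — Angular frequency: ω = 2π·2000 = 1.257e+04 rad/s.
Step 2 — Transfer function: H(jω) = 1/(1 + jωRC).
Step 3 — Denominator: 1 + jωRC = 1 + j·1.257e+04·259·1e-06 = 1 + j3.255.
Step 4 — H = 0.08626 - j0.2807.
Step 5 — Magnitude: |H| = 0.2937 (-10.6 dB); phase: φ = -72.9°.

|H| = 0.2937 (-10.6 dB), φ = -72.9°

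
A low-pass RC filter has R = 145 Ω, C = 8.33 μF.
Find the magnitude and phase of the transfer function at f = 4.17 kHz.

Step 1 — Angular frequency: ω = 2π·4170 = 2.62e+04 rad/s.
Step 2 — Transfer function: H(jω) = 1/(1 + jωRC).
Step 3 — Denominator: 1 + jωRC = 1 + j·2.62e+04·145·8.33e-06 = 1 + j31.65.
Step 4 — H = 0.0009975 - j0.03157.
Step 5 — Magnitude: |H| = 0.03158 (-30.0 dB); phase: φ = -88.2°.

|H| = 0.03158 (-30.0 dB), φ = -88.2°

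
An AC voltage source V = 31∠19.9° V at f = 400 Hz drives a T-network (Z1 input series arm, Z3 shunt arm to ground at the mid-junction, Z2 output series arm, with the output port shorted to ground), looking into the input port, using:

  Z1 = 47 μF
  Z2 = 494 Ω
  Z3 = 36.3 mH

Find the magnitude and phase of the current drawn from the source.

Step 1 — Angular frequency: ω = 2π·f = 2π·400 = 2513 rad/s.
Step 2 — Component impedances:
  Z1: Z = 1/(jωC) = -j/(ω·C) = 0 - j8.466 Ω
  Z2: Z = R = 494 Ω
  Z3: Z = jωL = j·2513·0.0363 = 0 + j91.23 Ω
Step 3 — With the output port shorted to ground, the output series arm Z2 runs from the junction to ground; the shunt arm Z3 also runs from the junction to ground. They appear in parallel: Z3 || Z2 = 16.29 + j88.22 Ω.
Step 4 — Series with input arm Z1: Z_in = Z1 + (Z3 || Z2) = 16.29 + j79.76 Ω = 81.4∠78.5° Ω.
Step 5 — Source phasor: V = 31∠19.9° V = 29.15 + j10.55 V.
Step 6 — Ohm's law: I = V / Z_total = (29.15 + j10.55) / (16.29 + j79.76) = 0.1987 - j0.3249 A.
Step 7 — Convert to polar: |I| = 0.3808 A, ∠I = -58.6°.

I = 0.3808∠-58.6° A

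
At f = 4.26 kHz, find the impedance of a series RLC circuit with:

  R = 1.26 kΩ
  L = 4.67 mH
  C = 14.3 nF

Step 1 — Angular frequency: ω = 2π·f = 2π·4260 = 2.677e+04 rad/s.
Step 2 — Component impedances:
  R: Z = R = 1260 Ω
  L: Z = jωL = j·2.677e+04·0.00467 = 0 + j125 Ω
  C: Z = 1/(jωC) = -j/(ω·C) = 0 - j2613 Ω
Step 3 — Series combination: Z_total = R + L + C = 1260 - j2488 Ω = 2789∠-63.1° Ω.

Z = 1260 - j2488 Ω = 2789∠-63.1° Ω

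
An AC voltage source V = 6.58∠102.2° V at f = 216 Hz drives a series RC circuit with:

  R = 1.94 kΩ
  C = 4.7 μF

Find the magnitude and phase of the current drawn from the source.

Step 1 — Angular frequency: ω = 2π·f = 2π·216 = 1357 rad/s.
Step 2 — Component impedances:
  R: Z = R = 1940 Ω
  C: Z = 1/(jωC) = -j/(ω·C) = 0 - j156.8 Ω
Step 3 — Series combination: Z_total = R + C = 1940 - j156.8 Ω = 1946∠-4.6° Ω.
Step 4 — Source phasor: V = 6.58∠102.2° V = -1.391 + j6.431 V.
Step 5 — Ohm's law: I = V / Z_total = (-1.391 + j6.431) / (1940 - j156.8) = -0.0009783 + j0.003236 A.
Step 6 — Convert to polar: |I| = 0.003381 A, ∠I = 106.8°.

I = 0.003381∠106.8° A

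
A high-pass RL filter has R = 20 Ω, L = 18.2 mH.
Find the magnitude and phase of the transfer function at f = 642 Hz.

Step 1 — Angular frequency: ω = 2π·642 = 4034 rad/s.
Step 2 — Transfer function: H(jω) = jωL/(R + jωL).
Step 3 — Numerator jωL = j·73.42; denominator R + jωL = 20 + j73.42.
Step 4 — H = 0.9309 + j0.2536.
Step 5 — Magnitude: |H| = 0.9648 (-0.3 dB); phase: φ = 15.2°.

|H| = 0.9648 (-0.3 dB), φ = 15.2°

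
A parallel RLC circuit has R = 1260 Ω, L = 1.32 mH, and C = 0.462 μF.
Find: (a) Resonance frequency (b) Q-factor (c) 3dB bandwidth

Step 1 — Resonance: ω₀ = 1/√(LC) = 1/√(0.00132·4.62e-07) = 4.049e+04 rad/s.
Step 2 — f₀ = ω₀/(2π) = 6445 Hz.
Step 3 — Parallel Q: Q = R/(ω₀L) = 1260/(4.049e+04·0.00132) = 23.57.
Step 4 — Bandwidth: Δω = ω₀/Q = 1718 rad/s; BW = Δω/(2π) = 273.4 Hz.

(a) f₀ = 6445 Hz  (b) Q = 23.57  (c) BW = 273.4 Hz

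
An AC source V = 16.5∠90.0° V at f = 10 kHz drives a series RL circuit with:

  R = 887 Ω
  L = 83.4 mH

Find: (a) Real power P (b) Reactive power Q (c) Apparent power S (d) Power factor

Step 1 — Angular frequency: ω = 2π·f = 2π·1e+04 = 6.283e+04 rad/s.
Step 2 — Component impedances:
  R: Z = R = 887 Ω
  L: Z = jωL = j·6.283e+04·0.0834 = 0 + j5240 Ω
Step 3 — Series combination: Z_total = R + L = 887 + j5240 Ω = 5315∠80.4° Ω.
Step 4 — Source phasor: V = 16.5∠90.0° V = 0 + j16.5 V.
Step 5 — Current: I = V / Z = 0.003061 + j0.0005181 A = 0.003105∠9.6° A.
Step 6 — Complex power: S = V·I* = 0.008549 + j0.05051 VA.
Step 7 — Real power: P = Re(S) = 0.008549 W.
Step 8 — Reactive power: Q = Im(S) = 0.05051 VAR.
Step 9 — Apparent power: |S| = 0.05123 VA.
Step 10 — Power factor: PF = P/|S| = 0.1669 (lagging).

(a) P = 0.008549 W  (b) Q = 0.05051 VAR  (c) S = 0.05123 VA  (d) PF = 0.1669 (lagging)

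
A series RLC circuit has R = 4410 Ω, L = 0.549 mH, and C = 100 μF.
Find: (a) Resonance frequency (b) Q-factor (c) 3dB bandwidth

Step 1 — Resonance: ω₀ = 1/√(LC) = 1/√(0.000549·0.0001) = 4268 rad/s.
Step 2 — f₀ = ω₀/(2π) = 679.3 Hz.
Step 3 — Series Q: Q = ω₀L/R = 4268·0.000549/4410 = 0.0005313.
Step 4 — Bandwidth: Δω = ω₀/Q = 8.033e+06 rad/s; BW = Δω/(2π) = 1.278e+06 Hz.

(a) f₀ = 679.3 Hz  (b) Q = 0.0005313  (c) BW = 1.278e+06 Hz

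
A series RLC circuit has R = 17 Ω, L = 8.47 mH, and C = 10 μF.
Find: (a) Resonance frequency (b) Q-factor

Step 1 — Resonance condition Im(Z)=0 gives ω₀ = 1/√(LC).
Step 2 — ω₀ = 1/√(0.00847·1e-05) = 3436 rad/s.
Step 3 — f₀ = ω₀/(2π) = 546.9 Hz.
Step 4 — Series Q: Q = ω₀L/R = 3436·0.00847/17 = 1.712.

(a) f₀ = 546.9 Hz  (b) Q = 1.712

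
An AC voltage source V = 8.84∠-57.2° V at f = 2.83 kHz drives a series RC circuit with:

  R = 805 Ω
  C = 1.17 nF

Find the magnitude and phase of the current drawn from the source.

Step 1 — Angular frequency: ω = 2π·f = 2π·2830 = 1.778e+04 rad/s.
Step 2 — Component impedances:
  R: Z = R = 805 Ω
  C: Z = 1/(jωC) = -j/(ω·C) = 0 - j4.807e+04 Ω
Step 3 — Series combination: Z_total = R + C = 805 - j4.807e+04 Ω = 4.807e+04∠-89.0° Ω.
Step 4 — Source phasor: V = 8.84∠-57.2° V = 4.789 - j7.431 V.
Step 5 — Ohm's law: I = V / Z_total = (4.789 - j7.431) / (805 - j4.807e+04) = 0.0001562 + j9.701e-05 A.
Step 6 — Convert to polar: |I| = 0.0001839 A, ∠I = 31.8°.

I = 0.0001839∠31.8° A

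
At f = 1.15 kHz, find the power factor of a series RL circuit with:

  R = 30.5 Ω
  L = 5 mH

Step 1 — Angular frequency: ω = 2π·f = 2π·1150 = 7226 rad/s.
Step 2 — Component impedances:
  R: Z = R = 30.5 Ω
  L: Z = jωL = j·7226·0.005 = 0 + j36.13 Ω
Step 3 — Series combination: Z_total = R + L = 30.5 + j36.13 Ω = 47.28∠49.8° Ω.
Step 4 — Power factor: PF = cos(φ) = Re(Z)/|Z| = 30.5/47.28 = 0.6451.
Step 5 — Type: Im(Z) = 36.13 ⇒ lagging (phase φ = 49.8°).

PF = 0.6451 (lagging, φ = 49.8°)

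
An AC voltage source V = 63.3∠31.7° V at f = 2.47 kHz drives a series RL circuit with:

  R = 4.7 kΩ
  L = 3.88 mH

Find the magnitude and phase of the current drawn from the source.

Step 1 — Angular frequency: ω = 2π·f = 2π·2470 = 1.552e+04 rad/s.
Step 2 — Component impedances:
  R: Z = R = 4700 Ω
  L: Z = jωL = j·1.552e+04·0.00388 = 0 + j60.22 Ω
Step 3 — Series combination: Z_total = R + L = 4700 + j60.22 Ω = 4700∠0.7° Ω.
Step 4 — Source phasor: V = 63.3∠31.7° V = 53.86 + j33.26 V.
Step 5 — Ohm's law: I = V / Z_total = (53.86 + j33.26) / (4700 + j60.22) = 0.01155 + j0.006929 A.
Step 6 — Convert to polar: |I| = 0.01347 A, ∠I = 31.0°.

I = 0.01347∠31.0° A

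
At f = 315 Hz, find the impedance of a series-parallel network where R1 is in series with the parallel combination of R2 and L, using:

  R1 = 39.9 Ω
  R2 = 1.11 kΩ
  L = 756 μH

Step 1 — Angular frequency: ω = 2π·f = 2π·315 = 1979 rad/s.
Step 2 — Component impedances:
  R1: Z = R = 39.9 Ω
  R2: Z = R = 1110 Ω
  L: Z = jωL = j·1979·0.000756 = 0 + j1.496 Ω
Step 3 — Parallel branch: R2 || L = 1/(1/R2 + 1/L) = 0.002017 + j1.496 Ω.
Step 4 — Series with R1: Z_total = R1 + (R2 || L) = 39.9 + j1.496 Ω = 39.93∠2.1° Ω.

Z = 39.9 + j1.496 Ω = 39.93∠2.1° Ω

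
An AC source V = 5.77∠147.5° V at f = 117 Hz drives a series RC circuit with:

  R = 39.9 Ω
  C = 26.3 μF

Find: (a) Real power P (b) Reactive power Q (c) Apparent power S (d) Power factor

Step 1 — Angular frequency: ω = 2π·f = 2π·117 = 735.1 rad/s.
Step 2 — Component impedances:
  R: Z = R = 39.9 Ω
  C: Z = 1/(jωC) = -j/(ω·C) = 0 - j51.72 Ω
Step 3 — Series combination: Z_total = R + C = 39.9 - j51.72 Ω = 65.32∠-52.4° Ω.
Step 4 — Source phasor: V = 5.77∠147.5° V = -4.866 + j3.1 V.
Step 5 — Current: I = V / Z = -0.08308 - j0.03 A = 0.08833∠-160.1° A.
Step 6 — Complex power: S = V·I* = 0.3113 - j0.4035 VA.
Step 7 — Real power: P = Re(S) = 0.3113 W.
Step 8 — Reactive power: Q = Im(S) = -0.4035 VAR.
Step 9 — Apparent power: |S| = 0.5097 VA.
Step 10 — Power factor: PF = P/|S| = 0.6108 (leading).

(a) P = 0.3113 W  (b) Q = -0.4035 VAR  (c) S = 0.5097 VA  (d) PF = 0.6108 (leading)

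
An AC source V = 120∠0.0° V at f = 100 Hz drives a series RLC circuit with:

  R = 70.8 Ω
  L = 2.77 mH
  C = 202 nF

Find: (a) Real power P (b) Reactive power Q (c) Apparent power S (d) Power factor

Step 1 — Angular frequency: ω = 2π·f = 2π·100 = 628.3 rad/s.
Step 2 — Component impedances:
  R: Z = R = 70.8 Ω
  L: Z = jωL = j·628.3·0.00277 = 0 + j1.74 Ω
  C: Z = 1/(jωC) = -j/(ω·C) = 0 - j7879 Ω
Step 3 — Series combination: Z_total = R + L + C = 70.8 - j7877 Ω = 7878∠-89.5° Ω.
Step 4 — Source phasor: V = 120∠0.0° V = 120 V.
Step 5 — Current: I = V / Z = 0.0001369 + j0.01523 A = 0.01523∠89.5° A.
Step 6 — Complex power: S = V·I* = 0.01643 - j1.828 VA.
Step 7 — Real power: P = Re(S) = 0.01643 W.
Step 8 — Reactive power: Q = Im(S) = -1.828 VAR.
Step 9 — Apparent power: |S| = 1.828 VA.
Step 10 — Power factor: PF = P/|S| = 0.008988 (leading).

(a) P = 0.01643 W  (b) Q = -1.828 VAR  (c) S = 1.828 VA  (d) PF = 0.008988 (leading)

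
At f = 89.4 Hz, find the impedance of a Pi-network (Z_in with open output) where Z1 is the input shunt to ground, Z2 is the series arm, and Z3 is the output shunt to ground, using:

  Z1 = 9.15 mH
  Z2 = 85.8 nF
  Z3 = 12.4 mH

Step 1 — Angular frequency: ω = 2π·f = 2π·89.4 = 561.7 rad/s.
Step 2 — Component impedances:
  Z1: Z = jωL = j·561.7·0.00915 = 0 + j5.14 Ω
  Z2: Z = 1/(jωC) = -j/(ω·C) = 0 - j2.075e+04 Ω
  Z3: Z = jωL = j·561.7·0.0124 = 0 + j6.965 Ω
Step 3 — With open output, the series arm Z2 and the output shunt Z3 appear in series to ground: Z2 + Z3 = 0 - j2.074e+04 Ω.
Step 4 — Parallel with input shunt Z1: Z_in = Z1 || (Z2 + Z3) = 0 + j5.141 Ω = 5.141∠90.0° Ω.

Z = 0 + j5.141 Ω = 5.141∠90.0° Ω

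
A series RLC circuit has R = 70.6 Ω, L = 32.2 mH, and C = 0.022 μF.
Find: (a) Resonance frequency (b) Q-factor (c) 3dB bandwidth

Step 1 — Resonance condition Im(Z)=0 gives ω₀ = 1/√(LC).
Step 2 — ω₀ = 1/√(0.0322·2.2e-08) = 3.757e+04 rad/s.
Step 3 — f₀ = ω₀/(2π) = 5980 Hz.
Step 4 — Series Q: Q = ω₀L/R = 3.757e+04·0.0322/70.6 = 17.14.
Step 5 — 3dB bandwidth: Δω = ω₀/Q = 2193 rad/s; BW = Δω/(2π) = 349 Hz.

(a) f₀ = 5980 Hz  (b) Q = 17.14  (c) BW = 349 Hz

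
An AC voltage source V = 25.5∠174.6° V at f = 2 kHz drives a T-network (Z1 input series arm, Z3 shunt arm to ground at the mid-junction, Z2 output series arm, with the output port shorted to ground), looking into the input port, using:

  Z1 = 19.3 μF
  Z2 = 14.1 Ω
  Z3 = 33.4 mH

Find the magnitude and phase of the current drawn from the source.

Step 1 — Angular frequency: ω = 2π·f = 2π·2000 = 1.257e+04 rad/s.
Step 2 — Component impedances:
  Z1: Z = 1/(jωC) = -j/(ω·C) = 0 - j4.123 Ω
  Z2: Z = R = 14.1 Ω
  Z3: Z = jωL = j·1.257e+04·0.0334 = 0 + j419.7 Ω
Step 3 — With the output port shorted to ground, the output series arm Z2 runs from the junction to ground; the shunt arm Z3 also runs from the junction to ground. They appear in parallel: Z3 || Z2 = 14.08 + j0.4731 Ω.
Step 4 — Series with input arm Z1: Z_in = Z1 + (Z3 || Z2) = 14.08 - j3.65 Ω = 14.55∠-14.5° Ω.
Step 5 — Source phasor: V = 25.5∠174.6° V = -25.39 + j2.4 V.
Step 6 — Ohm's law: I = V / Z_total = (-25.39 + j2.4) / (14.08 - j3.65) = -1.73 - j0.2781 A.
Step 7 — Convert to polar: |I| = 1.753 A, ∠I = -170.9°.

I = 1.753∠-170.9° A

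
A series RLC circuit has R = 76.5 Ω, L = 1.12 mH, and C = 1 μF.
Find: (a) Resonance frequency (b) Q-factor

Step 1 — Resonance condition Im(Z)=0 gives ω₀ = 1/√(LC).
Step 2 — ω₀ = 1/√(0.00112·1e-06) = 2.988e+04 rad/s.
Step 3 — f₀ = ω₀/(2π) = 4756 Hz.
Step 4 — Series Q: Q = ω₀L/R = 2.988e+04·0.00112/76.5 = 0.4375.

(a) f₀ = 4756 Hz  (b) Q = 0.4375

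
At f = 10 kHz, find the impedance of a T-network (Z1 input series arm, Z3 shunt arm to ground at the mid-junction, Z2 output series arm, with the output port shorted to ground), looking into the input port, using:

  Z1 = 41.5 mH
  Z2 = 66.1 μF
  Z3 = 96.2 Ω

Step 1 — Angular frequency: ω = 2π·f = 2π·1e+04 = 6.283e+04 rad/s.
Step 2 — Component impedances:
  Z1: Z = jωL = j·6.283e+04·0.0415 = 0 + j2608 Ω
  Z2: Z = 1/(jωC) = -j/(ω·C) = 0 - j0.2408 Ω
  Z3: Z = R = 96.2 Ω
Step 3 — With the output port shorted to ground, the output series arm Z2 runs from the junction to ground; the shunt arm Z3 also runs from the junction to ground. They appear in parallel: Z3 || Z2 = 0.0006026 - j0.2408 Ω.
Step 4 — Series with input arm Z1: Z_in = Z1 + (Z3 || Z2) = 0.0006026 + j2607 Ω = 2607∠90.0° Ω.

Z = 0.0006026 + j2607 Ω = 2607∠90.0° Ω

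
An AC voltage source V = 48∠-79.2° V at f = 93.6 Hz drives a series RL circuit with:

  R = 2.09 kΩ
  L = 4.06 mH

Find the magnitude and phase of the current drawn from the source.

Step 1 — Angular frequency: ω = 2π·f = 2π·93.6 = 588.1 rad/s.
Step 2 — Component impedances:
  R: Z = R = 2090 Ω
  L: Z = jωL = j·588.1·0.00406 = 0 + j2.388 Ω
Step 3 — Series combination: Z_total = R + L = 2090 + j2.388 Ω = 2090∠0.1° Ω.
Step 4 — Source phasor: V = 48∠-79.2° V = 8.994 - j47.15 V.
Step 5 — Ohm's law: I = V / Z_total = (8.994 - j47.15) / (2090 + j2.388) = 0.004278 - j0.02256 A.
Step 6 — Convert to polar: |I| = 0.02297 A, ∠I = -79.3°.

I = 0.02297∠-79.3° A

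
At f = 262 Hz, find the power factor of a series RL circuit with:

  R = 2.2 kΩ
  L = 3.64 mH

Step 1 — Angular frequency: ω = 2π·f = 2π·262 = 1646 rad/s.
Step 2 — Component impedances:
  R: Z = R = 2200 Ω
  L: Z = jωL = j·1646·0.00364 = 0 + j5.992 Ω
Step 3 — Series combination: Z_total = R + L = 2200 + j5.992 Ω = 2200∠0.2° Ω.
Step 4 — Power factor: PF = cos(φ) = Re(Z)/|Z| = 2200/2200 = 1.
Step 5 — Type: Im(Z) = 5.992 ⇒ lagging (phase φ = 0.2°).

PF = 1 (lagging, φ = 0.2°)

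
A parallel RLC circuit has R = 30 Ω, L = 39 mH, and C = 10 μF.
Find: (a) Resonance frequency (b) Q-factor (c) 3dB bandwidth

Step 1 — Resonance: ω₀ = 1/√(LC) = 1/√(0.039·1e-05) = 1601 rad/s.
Step 2 — f₀ = ω₀/(2π) = 254.9 Hz.
Step 3 — Parallel Q: Q = R/(ω₀L) = 30/(1601·0.039) = 0.4804.
Step 4 — Bandwidth: Δω = ω₀/Q = 3333 rad/s; BW = Δω/(2π) = 530.5 Hz.

(a) f₀ = 254.9 Hz  (b) Q = 0.4804  (c) BW = 530.5 Hz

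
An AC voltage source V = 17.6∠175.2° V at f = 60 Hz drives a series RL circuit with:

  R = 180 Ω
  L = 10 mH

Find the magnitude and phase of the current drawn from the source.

Step 1 — Angular frequency: ω = 2π·f = 2π·60 = 377 rad/s.
Step 2 — Component impedances:
  R: Z = R = 180 Ω
  L: Z = jωL = j·377·0.01 = 0 + j3.77 Ω
Step 3 — Series combination: Z_total = R + L = 180 + j3.77 Ω = 180∠1.2° Ω.
Step 4 — Source phasor: V = 17.6∠175.2° V = -17.54 + j1.473 V.
Step 5 — Ohm's law: I = V / Z_total = (-17.54 + j1.473) / (180 + j3.77) = -0.09722 + j0.01022 A.
Step 6 — Convert to polar: |I| = 0.09776 A, ∠I = 174.0°.

I = 0.09776∠174.0° A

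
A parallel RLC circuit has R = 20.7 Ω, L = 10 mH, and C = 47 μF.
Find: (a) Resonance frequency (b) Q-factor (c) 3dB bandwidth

Step 1 — Resonance: ω₀ = 1/√(LC) = 1/√(0.01·4.7e-05) = 1459 rad/s.
Step 2 — f₀ = ω₀/(2π) = 232.2 Hz.
Step 3 — Parallel Q: Q = R/(ω₀L) = 20.7/(1459·0.01) = 1.419.
Step 4 — Bandwidth: Δω = ω₀/Q = 1028 rad/s; BW = Δω/(2π) = 163.6 Hz.

(a) f₀ = 232.2 Hz  (b) Q = 1.419  (c) BW = 163.6 Hz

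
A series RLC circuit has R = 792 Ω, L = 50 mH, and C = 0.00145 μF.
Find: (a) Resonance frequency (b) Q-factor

Step 1 — Resonance condition Im(Z)=0 gives ω₀ = 1/√(LC).
Step 2 — ω₀ = 1/√(0.05·1.45e-09) = 1.174e+05 rad/s.
Step 3 — f₀ = ω₀/(2π) = 1.869e+04 Hz.
Step 4 — Series Q: Q = ω₀L/R = 1.174e+05·0.05/792 = 7.414.

(a) f₀ = 1.869e+04 Hz  (b) Q = 7.414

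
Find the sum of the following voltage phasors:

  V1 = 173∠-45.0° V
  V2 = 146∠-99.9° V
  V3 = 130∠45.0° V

Step 1 — Convert each phasor to rectangular form:
  V1 = 173·(cos(-45.0°) + j·sin(-45.0°)) = 122.3 - j122.3 V
  V2 = 146·(cos(-99.9°) + j·sin(-99.9°)) = -25.1 - j143.8 V
  V3 = 130·(cos(45.0°) + j·sin(45.0°)) = 91.92 + j91.92 V
Step 2 — Sum components: V_total = 189.2 - j174.2 V.
Step 3 — Convert to polar: |V_total| = 257.2 V, ∠V_total = -42.6°.

V_total = 257.2∠-42.6° V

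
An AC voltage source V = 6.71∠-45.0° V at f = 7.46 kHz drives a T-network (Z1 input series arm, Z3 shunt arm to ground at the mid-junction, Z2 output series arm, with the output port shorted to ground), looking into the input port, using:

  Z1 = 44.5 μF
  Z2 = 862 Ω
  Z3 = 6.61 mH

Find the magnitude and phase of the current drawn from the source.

Step 1 — Angular frequency: ω = 2π·f = 2π·7460 = 4.687e+04 rad/s.
Step 2 — Component impedances:
  Z1: Z = 1/(jωC) = -j/(ω·C) = 0 - j0.4794 Ω
  Z2: Z = R = 862 Ω
  Z3: Z = jωL = j·4.687e+04·0.00661 = 0 + j309.8 Ω
Step 3 — With the output port shorted to ground, the output series arm Z2 runs from the junction to ground; the shunt arm Z3 also runs from the junction to ground. They appear in parallel: Z3 || Z2 = 98.62 + j274.4 Ω.
Step 4 — Series with input arm Z1: Z_in = Z1 + (Z3 || Z2) = 98.62 + j273.9 Ω = 291.1∠70.2° Ω.
Step 5 — Source phasor: V = 6.71∠-45.0° V = 4.745 - j4.745 V.
Step 6 — Ohm's law: I = V / Z_total = (4.745 - j4.745) / (98.62 + j273.9) = -0.009813 - j0.02086 A.
Step 7 — Convert to polar: |I| = 0.02305 A, ∠I = -115.2°.

I = 0.02305∠-115.2° A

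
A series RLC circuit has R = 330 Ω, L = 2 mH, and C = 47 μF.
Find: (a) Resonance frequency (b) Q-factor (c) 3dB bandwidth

Step 1 — Resonance condition Im(Z)=0 gives ω₀ = 1/√(LC).
Step 2 — ω₀ = 1/√(0.002·4.7e-05) = 3262 rad/s.
Step 3 — f₀ = ω₀/(2π) = 519.1 Hz.
Step 4 — Series Q: Q = ω₀L/R = 3262·0.002/330 = 0.01977.
Step 5 — 3dB bandwidth: Δω = ω₀/Q = 1.65e+05 rad/s; BW = Δω/(2π) = 2.626e+04 Hz.

(a) f₀ = 519.1 Hz  (b) Q = 0.01977  (c) BW = 2.626e+04 Hz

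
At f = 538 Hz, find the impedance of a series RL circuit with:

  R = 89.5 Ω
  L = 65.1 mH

Step 1 — Angular frequency: ω = 2π·f = 2π·538 = 3380 rad/s.
Step 2 — Component impedances:
  R: Z = R = 89.5 Ω
  L: Z = jωL = j·3380·0.0651 = 0 + j220.1 Ω
Step 3 — Series combination: Z_total = R + L = 89.5 + j220.1 Ω = 237.6∠67.9° Ω.

Z = 89.5 + j220.1 Ω = 237.6∠67.9° Ω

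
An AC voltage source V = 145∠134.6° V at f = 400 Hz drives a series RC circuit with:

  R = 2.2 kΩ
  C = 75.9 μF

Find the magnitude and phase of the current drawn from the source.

Step 1 — Angular frequency: ω = 2π·f = 2π·400 = 2513 rad/s.
Step 2 — Component impedances:
  R: Z = R = 2200 Ω
  C: Z = 1/(jωC) = -j/(ω·C) = 0 - j5.242 Ω
Step 3 — Series combination: Z_total = R + C = 2200 - j5.242 Ω = 2200∠-0.1° Ω.
Step 4 — Source phasor: V = 145∠134.6° V = -101.8 + j103.2 V.
Step 5 — Ohm's law: I = V / Z_total = (-101.8 + j103.2) / (2200 - j5.242) = -0.04639 + j0.04682 A.
Step 6 — Convert to polar: |I| = 0.06591 A, ∠I = 134.7°.

I = 0.06591∠134.7° A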